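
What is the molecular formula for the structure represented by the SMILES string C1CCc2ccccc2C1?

Heavy atoms from the SMILES: 10 C.
Implicit hydrogens by atom environment:
  4 × C: 2 H each → 8
  4 × C (aromatic): 1 H each → 4
  2 × C (aromatic): no H
  Total hydrogens = 12.
Molecular formula: C10H12

C10H12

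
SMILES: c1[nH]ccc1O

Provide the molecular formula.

Heavy atoms from the SMILES: 4 C, 1 N, 1 O.
Implicit hydrogens by atom environment:
  3 × C (aromatic): 1 H each → 3
  1 × C (aromatic): no H
  1 × N (aromatic): 1 H
  1 × O: 1 H
  Total hydrogens = 5.
Molecular formula: C4H5NO

C4H5NO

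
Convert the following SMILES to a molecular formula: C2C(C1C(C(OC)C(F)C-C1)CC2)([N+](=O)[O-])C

Heavy atoms from the SMILES: 12 C, 1 F, 1 N, 3 O.
Implicit hydrogens by atom environment:
  5 × C: 2 H each → 10
  4 × C: 1 H each → 4
  2 × C: 3 H each → 6
  2 × O: no H
  1 × C: no H
  1 × F: no H
  1 × N (charge +1): no H
  1 × O (charge -1): no H
  Total hydrogens = 20.
Molecular formula: C12H20FNO3

C12H20FNO3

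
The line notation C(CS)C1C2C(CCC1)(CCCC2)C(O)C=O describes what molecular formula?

C14H24O2S

Heavy atoms from the SMILES: 14 C, 2 O, 1 S.
Implicit hydrogens by atom environment:
  9 × C: 2 H each → 18
  4 × C: 1 H each → 4
  1 × C: no H
  1 × O: 1 H
  1 × O: no H
  1 × S: 1 H
  Total hydrogens = 24.
Molecular formula: C14H24O2S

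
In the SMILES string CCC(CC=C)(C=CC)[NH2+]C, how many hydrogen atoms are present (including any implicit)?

Hydrogens are implicit in SMILES; fill each atom to its normal valence:
  3 × C: 3 H each → 9
  3 × C: 2 H each → 6
  3 × C: 1 H each → 3
  1 × C: no H
  1 × N (charge +1): 2 H
  Total hydrogens = 20.

20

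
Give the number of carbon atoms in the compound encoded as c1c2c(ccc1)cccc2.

10

The symbol for carbon appears 10 times in the SMILES. Lowercase c denotes aromatic carbon and counts toward C.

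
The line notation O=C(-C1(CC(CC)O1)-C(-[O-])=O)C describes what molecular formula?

Heavy atoms from the SMILES: 8 C, 4 O.
Implicit hydrogens by atom environment:
  3 × C: no H
  3 × O: no H
  2 × C: 3 H each → 6
  2 × C: 2 H each → 4
  1 × C: 1 H
  1 × O (charge -1): no H
  Total hydrogens = 11.
Net charge -1.
Molecular formula: C8H11O4-

C8H11O4-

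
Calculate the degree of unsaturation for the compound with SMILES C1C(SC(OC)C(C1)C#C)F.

3

Molecular formula from the SMILES: C8H11FOS.
DoU = (2C + 2 + N − H − X)/2 = (2·8 + 2 + 0 − 11 − 1)/2 = 6/2 = 3.
(Structurally: 1 ring(s) + 2 π bond(s) = 3.)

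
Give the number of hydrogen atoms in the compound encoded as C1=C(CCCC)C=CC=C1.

Hydrogens are implicit in SMILES; fill each atom to its normal valence:
  5 × C (aromatic): 1 H each → 5
  3 × C: 2 H each → 6
  1 × C: 3 H
  1 × C (aromatic): no H
  Total hydrogens = 14.

14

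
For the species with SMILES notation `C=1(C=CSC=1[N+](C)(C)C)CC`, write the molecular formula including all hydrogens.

C9H16NS+

Heavy atoms from the SMILES: 9 C, 1 N, 1 S.
Implicit hydrogens by atom environment:
  4 × C: 3 H each → 12
  2 × C (aromatic): 1 H each → 2
  2 × C (aromatic): no H
  1 × C: 2 H
  1 × N (charge +1): no H
  1 × S (aromatic): no H
  Total hydrogens = 16.
Net charge +1.
Molecular formula: C9H16NS+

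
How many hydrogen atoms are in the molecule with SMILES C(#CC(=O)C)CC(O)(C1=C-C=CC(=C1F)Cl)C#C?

10

Hydrogens are implicit in SMILES; fill each atom to its normal valence:
  5 × C: no H
  3 × C (aromatic): 1 H each → 3
  3 × C (aromatic): no H
  1 × C: 3 H
  1 × C: 2 H
  1 × C: 1 H
  1 × Cl: no H
  1 × F: no H
  1 × O: 1 H
  1 × O: no H
  Total hydrogens = 10.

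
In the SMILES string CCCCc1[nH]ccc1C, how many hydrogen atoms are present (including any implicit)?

15

Hydrogens are implicit in SMILES; fill each atom to its normal valence:
  3 × C: 2 H each → 6
  2 × C: 3 H each → 6
  2 × C (aromatic): 1 H each → 2
  2 × C (aromatic): no H
  1 × N (aromatic): 1 H
  Total hydrogens = 15.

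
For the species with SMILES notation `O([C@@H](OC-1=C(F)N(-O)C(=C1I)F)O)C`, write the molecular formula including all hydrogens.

Heavy atoms from the SMILES: 6 C, 2 F, 1 I, 1 N, 4 O.
Implicit hydrogens by atom environment:
  4 × C (aromatic): no H
  2 × F: no H
  2 × O: 1 H each → 2
  2 × O: no H
  1 × C: 3 H
  1 × C: 1 H
  1 × I: no H
  1 × N (aromatic): no H
  Total hydrogens = 6.
Molecular formula: C6H6F2INO4

C6H6F2INO4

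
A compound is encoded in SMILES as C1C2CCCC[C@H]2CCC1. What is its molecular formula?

C10H18

Heavy atoms from the SMILES: 10 C.
Implicit hydrogens by atom environment:
  8 × C: 2 H each → 16
  2 × C: 1 H each → 2
  Total hydrogens = 18.
Molecular formula: C10H18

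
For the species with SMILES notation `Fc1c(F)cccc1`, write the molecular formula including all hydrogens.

C6H4F2

Heavy atoms from the SMILES: 6 C, 2 F.
Implicit hydrogens by atom environment:
  4 × C (aromatic): 1 H each → 4
  2 × C (aromatic): no H
  2 × F: no H
  Total hydrogens = 4.
Molecular formula: C6H4F2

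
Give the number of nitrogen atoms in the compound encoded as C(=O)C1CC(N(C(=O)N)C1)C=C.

The symbol for nitrogen appears 2 times in the SMILES.

2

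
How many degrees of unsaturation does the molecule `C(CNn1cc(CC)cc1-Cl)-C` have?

Molecular formula from the SMILES: C9H15ClN2.
DoU = (2C + 2 + N − H − X)/2 = (2·9 + 2 + 2 − 15 − 1)/2 = 6/2 = 3.
(Structurally: 1 ring(s) + 2 π bond(s) = 3.)

3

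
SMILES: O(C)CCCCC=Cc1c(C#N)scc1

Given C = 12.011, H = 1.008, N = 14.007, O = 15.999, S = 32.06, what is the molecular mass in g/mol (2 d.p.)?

Molecular formula: C12H15NOS.
M = 12×12.011 + 15×1.008 + 1×14.007 + 1×15.999 + 1×32.06 = 221.32 g/mol.

221.32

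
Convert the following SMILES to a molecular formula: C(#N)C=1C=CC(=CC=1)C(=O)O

C8H5NO2

Heavy atoms from the SMILES: 8 C, 1 N, 2 O.
Implicit hydrogens by atom environment:
  4 × C (aromatic): 1 H each → 4
  2 × C (aromatic): no H
  2 × C: no H
  1 × N: no H
  1 × O: 1 H
  1 × O: no H
  Total hydrogens = 5.
Molecular formula: C8H5NO2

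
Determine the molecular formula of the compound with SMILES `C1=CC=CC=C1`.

Heavy atoms from the SMILES: 6 C.
Implicit hydrogens by atom environment:
  6 × C (aromatic): 1 H each → 6
  Total hydrogens = 6.
Molecular formula: C6H6

C6H6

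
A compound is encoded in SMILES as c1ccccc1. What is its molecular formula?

Heavy atoms from the SMILES: 6 C.
Implicit hydrogens by atom environment:
  6 × C (aromatic): 1 H each → 6
  Total hydrogens = 6.
Molecular formula: C6H6

C6H6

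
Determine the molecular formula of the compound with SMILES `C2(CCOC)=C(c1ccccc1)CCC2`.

C14H18O

Heavy atoms from the SMILES: 14 C, 1 O.
Implicit hydrogens by atom environment:
  5 × C: 2 H each → 10
  5 × C (aromatic): 1 H each → 5
  2 × C: no H
  1 × C: 3 H
  1 × C (aromatic): no H
  1 × O: no H
  Total hydrogens = 18.
Molecular formula: C14H18O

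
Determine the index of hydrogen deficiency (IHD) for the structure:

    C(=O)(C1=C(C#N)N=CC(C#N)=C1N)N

9

Molecular formula from the SMILES: C8H5N5O.
DoU = (2C + 2 + N − H − X)/2 = (2·8 + 2 + 5 − 5 − 0)/2 = 18/2 = 9.
(Structurally: 1 ring(s) + 8 π bond(s) = 9.)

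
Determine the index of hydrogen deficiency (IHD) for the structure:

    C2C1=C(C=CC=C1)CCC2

Molecular formula from the SMILES: C10H12.
DoU = (2C + 2 + N − H − X)/2 = (2·10 + 2 + 0 − 12 − 0)/2 = 10/2 = 5.
(Structurally: 2 ring(s) + 3 π bond(s) = 5.)

5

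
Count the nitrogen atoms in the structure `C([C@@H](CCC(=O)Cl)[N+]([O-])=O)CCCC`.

1

The symbol for nitrogen appears 1 time in the SMILES.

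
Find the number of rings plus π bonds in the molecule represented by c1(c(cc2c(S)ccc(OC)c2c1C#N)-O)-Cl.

Molecular formula from the SMILES: C12H8ClNO2S.
DoU = (2C + 2 + N − H − X)/2 = (2·12 + 2 + 1 − 8 − 1)/2 = 18/2 = 9.
(Structurally: 2 ring(s) + 7 π bond(s) = 9.)

9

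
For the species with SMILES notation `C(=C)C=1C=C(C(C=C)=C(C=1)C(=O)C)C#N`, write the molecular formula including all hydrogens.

Heavy atoms from the SMILES: 13 C, 1 N, 1 O.
Implicit hydrogens by atom environment:
  4 × C (aromatic): no H
  2 × C: 2 H each → 4
  2 × C (aromatic): 1 H each → 2
  2 × C: 1 H each → 2
  2 × C: no H
  1 × C: 3 H
  1 × N: no H
  1 × O: no H
  Total hydrogens = 11.
Molecular formula: C13H11NO

C13H11NO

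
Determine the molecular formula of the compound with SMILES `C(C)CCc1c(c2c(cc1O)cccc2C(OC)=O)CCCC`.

C20H26O3

Heavy atoms from the SMILES: 20 C, 3 O.
Implicit hydrogens by atom environment:
  6 × C: 2 H each → 12
  6 × C (aromatic): no H
  4 × C (aromatic): 1 H each → 4
  3 × C: 3 H each → 9
  2 × O: no H
  1 × C: no H
  1 × O: 1 H
  Total hydrogens = 26.
Molecular formula: C20H26O3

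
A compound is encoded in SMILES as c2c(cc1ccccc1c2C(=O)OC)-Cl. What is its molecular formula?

C12H9ClO2

Heavy atoms from the SMILES: 12 C, 1 Cl, 2 O.
Implicit hydrogens by atom environment:
  6 × C (aromatic): 1 H each → 6
  4 × C (aromatic): no H
  2 × O: no H
  1 × C: 3 H
  1 × C: no H
  1 × Cl: no H
  Total hydrogens = 9.
Molecular formula: C12H9ClO2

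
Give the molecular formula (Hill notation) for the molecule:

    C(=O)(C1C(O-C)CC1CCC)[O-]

Heavy atoms from the SMILES: 9 C, 3 O.
Implicit hydrogens by atom environment:
  3 × C: 2 H each → 6
  3 × C: 1 H each → 3
  2 × C: 3 H each → 6
  2 × O: no H
  1 × C: no H
  1 × O (charge -1): no H
  Total hydrogens = 15.
Net charge -1.
Molecular formula: C9H15O3-

C9H15O3-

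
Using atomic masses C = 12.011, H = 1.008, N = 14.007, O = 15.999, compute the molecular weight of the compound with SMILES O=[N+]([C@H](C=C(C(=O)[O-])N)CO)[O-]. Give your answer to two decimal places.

Molecular formula: C5H7N2O5-.
M = 5×12.011 + 7×1.008 + 2×14.007 + 5×15.999 = 175.12 g/mol.

175.12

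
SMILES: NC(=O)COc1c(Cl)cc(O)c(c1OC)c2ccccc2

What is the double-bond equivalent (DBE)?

Molecular formula from the SMILES: C15H14ClNO4.
DoU = (2C + 2 + N − H − X)/2 = (2·15 + 2 + 1 − 14 − 1)/2 = 18/2 = 9.
(Structurally: 2 ring(s) + 7 π bond(s) = 9.)

9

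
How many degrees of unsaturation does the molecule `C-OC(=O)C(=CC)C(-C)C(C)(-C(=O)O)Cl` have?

Molecular formula from the SMILES: C10H15ClO4.
DoU = (2C + 2 + N − H − X)/2 = (2·10 + 2 + 0 − 15 − 1)/2 = 6/2 = 3.
(Structurally: 0 ring(s) + 3 π bond(s) = 3.)

3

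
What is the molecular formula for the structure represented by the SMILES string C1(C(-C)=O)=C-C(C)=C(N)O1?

Heavy atoms from the SMILES: 7 C, 1 N, 2 O.
Implicit hydrogens by atom environment:
  3 × C (aromatic): no H
  2 × C: 3 H each → 6
  1 × C (aromatic): 1 H
  1 × C: no H
  1 × N: 2 H
  1 × O (aromatic): no H
  1 × O: no H
  Total hydrogens = 9.
Molecular formula: C7H9NO2

C7H9NO2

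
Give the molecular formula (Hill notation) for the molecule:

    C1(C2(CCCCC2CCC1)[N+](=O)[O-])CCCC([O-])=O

C14H22NO4-

Heavy atoms from the SMILES: 14 C, 1 N, 4 O.
Implicit hydrogens by atom environment:
  10 × C: 2 H each → 20
  2 × C: 1 H each → 2
  2 × C: no H
  2 × O: no H
  2 × O (charge -1): no H
  1 × N (charge +1): no H
  Total hydrogens = 22.
Net charge -1.
Molecular formula: C14H22NO4-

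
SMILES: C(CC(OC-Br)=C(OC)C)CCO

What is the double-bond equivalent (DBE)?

1

Molecular formula from the SMILES: C9H17BrO3.
DoU = (2C + 2 + N − H − X)/2 = (2·9 + 2 + 0 − 17 − 1)/2 = 2/2 = 1.
(Structurally: 0 ring(s) + 1 π bond(s) = 1.)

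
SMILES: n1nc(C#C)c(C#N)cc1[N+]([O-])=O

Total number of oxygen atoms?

2

The symbol for oxygen appears 2 times in the SMILES.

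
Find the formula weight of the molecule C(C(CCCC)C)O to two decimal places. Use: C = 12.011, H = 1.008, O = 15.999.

116.20

Molecular formula: C7H16O.
M = 7×12.011 + 16×1.008 + 1×15.999 = 116.20 g/mol.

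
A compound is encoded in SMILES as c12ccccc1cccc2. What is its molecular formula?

C10H8

Heavy atoms from the SMILES: 10 C.
Implicit hydrogens by atom environment:
  8 × C (aromatic): 1 H each → 8
  2 × C (aromatic): no H
  Total hydrogens = 8.
Molecular formula: C10H8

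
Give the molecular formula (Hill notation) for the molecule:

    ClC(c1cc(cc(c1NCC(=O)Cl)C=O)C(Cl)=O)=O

Heavy atoms from the SMILES: 11 C, 3 Cl, 1 N, 4 O.
Implicit hydrogens by atom environment:
  4 × C (aromatic): no H
  4 × O: no H
  3 × C: no H
  3 × Cl: no H
  2 × C (aromatic): 1 H each → 2
  1 × C: 2 H
  1 × C: 1 H
  1 × N: 1 H
  Total hydrogens = 6.
Molecular formula: C11H6Cl3NO4

C11H6Cl3NO4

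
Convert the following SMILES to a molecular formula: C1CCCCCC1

C7H14

Heavy atoms from the SMILES: 7 C.
Implicit hydrogens by atom environment:
  7 × C: 2 H each → 14
  Total hydrogens = 14.
Molecular formula: C7H14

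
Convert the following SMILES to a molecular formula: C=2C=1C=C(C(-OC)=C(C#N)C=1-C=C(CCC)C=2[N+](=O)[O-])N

Heavy atoms from the SMILES: 15 C, 3 N, 3 O.
Implicit hydrogens by atom environment:
  7 × C (aromatic): no H
  3 × C (aromatic): 1 H each → 3
  2 × C: 3 H each → 6
  2 × C: 2 H each → 4
  2 × O: no H
  1 × C: no H
  1 × N: 2 H
  1 × N: no H
  1 × N (charge +1): no H
  1 × O (charge -1): no H
  Total hydrogens = 15.
Molecular formula: C15H15N3O3

C15H15N3O3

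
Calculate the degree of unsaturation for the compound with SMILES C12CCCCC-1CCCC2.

Molecular formula from the SMILES: C10H18.
DoU = (2C + 2 + N − H − X)/2 = (2·10 + 2 + 0 − 18 − 0)/2 = 4/2 = 2.
(Structurally: 2 ring(s) + 0 π bond(s) = 2.)

2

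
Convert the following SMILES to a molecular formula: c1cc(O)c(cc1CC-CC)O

C10H14O2

Heavy atoms from the SMILES: 10 C, 2 O.
Implicit hydrogens by atom environment:
  3 × C: 2 H each → 6
  3 × C (aromatic): 1 H each → 3
  3 × C (aromatic): no H
  2 × O: 1 H each → 2
  1 × C: 3 H
  Total hydrogens = 14.
Molecular formula: C10H14O2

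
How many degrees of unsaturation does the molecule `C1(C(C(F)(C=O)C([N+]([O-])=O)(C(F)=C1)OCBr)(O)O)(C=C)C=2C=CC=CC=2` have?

Molecular formula from the SMILES: C16H14BrF2NO6.
DoU = (2C + 2 + N − H − X)/2 = (2·16 + 2 + 1 − 14 − 3)/2 = 18/2 = 9.
(Structurally: 2 ring(s) + 7 π bond(s) = 9.)

9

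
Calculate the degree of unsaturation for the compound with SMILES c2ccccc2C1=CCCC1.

6

Molecular formula from the SMILES: C11H12.
DoU = (2C + 2 + N − H − X)/2 = (2·11 + 2 + 0 − 12 − 0)/2 = 12/2 = 6.
(Structurally: 2 ring(s) + 4 π bond(s) = 6.)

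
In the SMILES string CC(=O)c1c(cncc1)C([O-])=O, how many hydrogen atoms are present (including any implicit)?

Hydrogens are implicit in SMILES; fill each atom to its normal valence:
  3 × C (aromatic): 1 H each → 3
  2 × C (aromatic): no H
  2 × C: no H
  2 × O: no H
  1 × C: 3 H
  1 × N (aromatic): no H
  1 × O (charge -1): no H
  Total hydrogens = 6.

6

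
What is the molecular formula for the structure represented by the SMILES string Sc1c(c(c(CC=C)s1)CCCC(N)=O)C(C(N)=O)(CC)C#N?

C16H21N3O2S2

Heavy atoms from the SMILES: 16 C, 3 N, 2 O, 2 S.
Implicit hydrogens by atom environment:
  6 × C: 2 H each → 12
  4 × C (aromatic): no H
  4 × C: no H
  2 × N: 2 H each → 4
  2 × O: no H
  1 × C: 3 H
  1 × C: 1 H
  1 × N: no H
  1 × S: 1 H
  1 × S (aromatic): no H
  Total hydrogens = 21.
Molecular formula: C16H21N3O2S2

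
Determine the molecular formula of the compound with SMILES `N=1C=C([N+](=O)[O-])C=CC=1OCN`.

C6H7N3O3

Heavy atoms from the SMILES: 6 C, 3 N, 3 O.
Implicit hydrogens by atom environment:
  3 × C (aromatic): 1 H each → 3
  2 × C (aromatic): no H
  2 × O: no H
  1 × C: 2 H
  1 × N: 2 H
  1 × N (aromatic): no H
  1 × N (charge +1): no H
  1 × O (charge -1): no H
  Total hydrogens = 7.
Molecular formula: C6H7N3O3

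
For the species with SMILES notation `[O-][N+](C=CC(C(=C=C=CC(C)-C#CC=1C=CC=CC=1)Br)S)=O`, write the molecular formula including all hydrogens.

C17H14BrNO2S

Heavy atoms from the SMILES: 1 Br, 17 C, 1 N, 2 O, 1 S.
Implicit hydrogens by atom environment:
  5 × C: 1 H each → 5
  5 × C (aromatic): 1 H each → 5
  5 × C: no H
  1 × Br: no H
  1 × C: 3 H
  1 × C (aromatic): no H
  1 × N (charge +1): no H
  1 × O: no H
  1 × O (charge -1): no H
  1 × S: 1 H
  Total hydrogens = 14.
Molecular formula: C17H14BrNO2S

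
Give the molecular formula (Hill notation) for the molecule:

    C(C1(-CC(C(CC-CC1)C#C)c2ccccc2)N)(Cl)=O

C17H20ClNO

Heavy atoms from the SMILES: 17 C, 1 Cl, 1 N, 1 O.
Implicit hydrogens by atom environment:
  5 × C: 2 H each → 10
  5 × C (aromatic): 1 H each → 5
  3 × C: 1 H each → 3
  3 × C: no H
  1 × C (aromatic): no H
  1 × Cl: no H
  1 × N: 2 H
  1 × O: no H
  Total hydrogens = 20.
Molecular formula: C17H20ClNO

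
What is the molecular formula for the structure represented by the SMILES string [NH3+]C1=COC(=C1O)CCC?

C7H12NO2+

Heavy atoms from the SMILES: 7 C, 1 N, 2 O.
Implicit hydrogens by atom environment:
  3 × C (aromatic): no H
  2 × C: 2 H each → 4
  1 × C: 3 H
  1 × C (aromatic): 1 H
  1 × N (charge +1): 3 H
  1 × O: 1 H
  1 × O (aromatic): no H
  Total hydrogens = 12.
Net charge +1.
Molecular formula: C7H12NO2+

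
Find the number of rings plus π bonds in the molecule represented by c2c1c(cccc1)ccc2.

Molecular formula from the SMILES: C10H8.
DoU = (2C + 2 + N − H − X)/2 = (2·10 + 2 + 0 − 8 − 0)/2 = 14/2 = 7.
(Structurally: 2 ring(s) + 5 π bond(s) = 7.)

7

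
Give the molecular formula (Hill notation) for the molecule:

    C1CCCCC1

Heavy atoms from the SMILES: 6 C.
Implicit hydrogens by atom environment:
  6 × C: 2 H each → 12
  Total hydrogens = 12.
Molecular formula: C6H12

C6H12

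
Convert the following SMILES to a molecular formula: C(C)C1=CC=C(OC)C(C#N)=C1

Heavy atoms from the SMILES: 10 C, 1 N, 1 O.
Implicit hydrogens by atom environment:
  3 × C (aromatic): 1 H each → 3
  3 × C (aromatic): no H
  2 × C: 3 H each → 6
  1 × C: 2 H
  1 × C: no H
  1 × N: no H
  1 × O: no H
  Total hydrogens = 11.
Molecular formula: C10H11NO

C10H11NO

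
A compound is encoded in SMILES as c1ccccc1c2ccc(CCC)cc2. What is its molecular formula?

C15H16

Heavy atoms from the SMILES: 15 C.
Implicit hydrogens by atom environment:
  9 × C (aromatic): 1 H each → 9
  3 × C (aromatic): no H
  2 × C: 2 H each → 4
  1 × C: 3 H
  Total hydrogens = 16.
Molecular formula: C15H16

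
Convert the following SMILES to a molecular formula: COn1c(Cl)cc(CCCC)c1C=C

Heavy atoms from the SMILES: 11 C, 1 Cl, 1 N, 1 O.
Implicit hydrogens by atom environment:
  4 × C: 2 H each → 8
  3 × C (aromatic): no H
  2 × C: 3 H each → 6
  1 × C (aromatic): 1 H
  1 × C: 1 H
  1 × Cl: no H
  1 × N (aromatic): no H
  1 × O: no H
  Total hydrogens = 16.
Molecular formula: C11H16ClNO

C11H16ClNO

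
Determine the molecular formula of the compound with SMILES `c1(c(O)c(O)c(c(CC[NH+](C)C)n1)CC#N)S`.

C11H16N3O2S+

Heavy atoms from the SMILES: 11 C, 3 N, 2 O, 1 S.
Implicit hydrogens by atom environment:
  5 × C (aromatic): no H
  3 × C: 2 H each → 6
  2 × C: 3 H each → 6
  2 × O: 1 H each → 2
  1 × C: no H
  1 × N (charge +1): 1 H
  1 × N (aromatic): no H
  1 × N: no H
  1 × S: 1 H
  Total hydrogens = 16.
Net charge +1.
Molecular formula: C11H16N3O2S+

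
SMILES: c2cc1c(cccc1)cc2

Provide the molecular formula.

Heavy atoms from the SMILES: 10 C.
Implicit hydrogens by atom environment:
  8 × C (aromatic): 1 H each → 8
  2 × C (aromatic): no H
  Total hydrogens = 8.
Molecular formula: C10H8

C10H8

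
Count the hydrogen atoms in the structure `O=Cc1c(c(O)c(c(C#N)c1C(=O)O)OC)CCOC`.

Hydrogens are implicit in SMILES; fill each atom to its normal valence:
  6 × C (aromatic): no H
  4 × O: no H
  2 × C: 3 H each → 6
  2 × C: 2 H each → 4
  2 × C: no H
  2 × O: 1 H each → 2
  1 × C: 1 H
  1 × N: no H
  Total hydrogens = 13.

13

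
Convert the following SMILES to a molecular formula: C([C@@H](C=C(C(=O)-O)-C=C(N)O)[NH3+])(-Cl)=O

Heavy atoms from the SMILES: 7 C, 1 Cl, 2 N, 4 O.
Implicit hydrogens by atom environment:
  4 × C: no H
  3 × C: 1 H each → 3
  2 × O: 1 H each → 2
  2 × O: no H
  1 × Cl: no H
  1 × N (charge +1): 3 H
  1 × N: 2 H
  Total hydrogens = 10.
Net charge +1.
Molecular formula: C7H10ClN2O4+

C7H10ClN2O4+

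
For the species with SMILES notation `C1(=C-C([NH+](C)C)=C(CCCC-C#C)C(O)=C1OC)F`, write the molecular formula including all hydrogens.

C15H21FNO2+

Heavy atoms from the SMILES: 15 C, 1 F, 1 N, 2 O.
Implicit hydrogens by atom environment:
  5 × C (aromatic): no H
  4 × C: 2 H each → 8
  3 × C: 3 H each → 9
  1 × C (aromatic): 1 H
  1 × C: 1 H
  1 × C: no H
  1 × F: no H
  1 × N (charge +1): 1 H
  1 × O: 1 H
  1 × O: no H
  Total hydrogens = 21.
Net charge +1.
Molecular formula: C15H21FNO2+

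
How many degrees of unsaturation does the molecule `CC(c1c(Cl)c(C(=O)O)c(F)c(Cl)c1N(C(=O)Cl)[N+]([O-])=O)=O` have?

Molecular formula from the SMILES: C10H4Cl3FN2O6.
DoU = (2C + 2 + N − H − X)/2 = (2·10 + 2 + 2 − 4 − 4)/2 = 16/2 = 8.
(Structurally: 1 ring(s) + 7 π bond(s) = 8.)

8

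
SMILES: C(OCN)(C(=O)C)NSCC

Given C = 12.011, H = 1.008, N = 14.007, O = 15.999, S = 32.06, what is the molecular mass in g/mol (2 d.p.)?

178.25

Molecular formula: C6H14N2O2S.
M = 6×12.011 + 14×1.008 + 2×14.007 + 2×15.999 + 1×32.06 = 178.25 g/mol.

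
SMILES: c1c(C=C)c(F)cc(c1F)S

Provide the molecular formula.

C8H6F2S

Heavy atoms from the SMILES: 8 C, 2 F, 1 S.
Implicit hydrogens by atom environment:
  4 × C (aromatic): no H
  2 × C (aromatic): 1 H each → 2
  2 × F: no H
  1 × C: 2 H
  1 × C: 1 H
  1 × S: 1 H
  Total hydrogens = 6.
Molecular formula: C8H6F2S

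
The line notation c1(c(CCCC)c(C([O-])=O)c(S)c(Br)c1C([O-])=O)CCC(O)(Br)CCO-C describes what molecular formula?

[C18H22Br2O6S]2-

Heavy atoms from the SMILES: 2 Br, 18 C, 6 O, 1 S.
Implicit hydrogens by atom environment:
  7 × C: 2 H each → 14
  6 × C (aromatic): no H
  3 × C: no H
  3 × O: no H
  2 × Br: no H
  2 × C: 3 H each → 6
  2 × O (charge -1): no H
  1 × O: 1 H
  1 × S: 1 H
  Total hydrogens = 22.
Net charge -2.
Molecular formula: [C18H22Br2O6S]2-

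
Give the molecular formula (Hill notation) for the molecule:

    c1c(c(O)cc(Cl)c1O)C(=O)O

Heavy atoms from the SMILES: 7 C, 1 Cl, 4 O.
Implicit hydrogens by atom environment:
  4 × C (aromatic): no H
  3 × O: 1 H each → 3
  2 × C (aromatic): 1 H each → 2
  1 × C: no H
  1 × Cl: no H
  1 × O: no H
  Total hydrogens = 5.
Molecular formula: C7H5ClO4

C7H5ClO4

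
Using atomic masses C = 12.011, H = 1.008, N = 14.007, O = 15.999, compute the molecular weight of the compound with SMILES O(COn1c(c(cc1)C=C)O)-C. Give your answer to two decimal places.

Molecular formula: C8H11NO3.
M = 8×12.011 + 11×1.008 + 1×14.007 + 3×15.999 = 169.18 g/mol.

169.18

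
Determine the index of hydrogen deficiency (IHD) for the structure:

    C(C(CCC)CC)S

Molecular formula from the SMILES: C7H16S.
DoU = (2C + 2 + N − H − X)/2 = (2·7 + 2 + 0 − 16 − 0)/2 = 0/2 = 0.
(Structurally: 0 ring(s) + 0 π bond(s) = 0.)

0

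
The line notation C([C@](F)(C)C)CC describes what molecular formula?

Heavy atoms from the SMILES: 6 C, 1 F.
Implicit hydrogens by atom environment:
  3 × C: 3 H each → 9
  2 × C: 2 H each → 4
  1 × C: no H
  1 × F: no H
  Total hydrogens = 13.
Molecular formula: C6H13F

C6H13F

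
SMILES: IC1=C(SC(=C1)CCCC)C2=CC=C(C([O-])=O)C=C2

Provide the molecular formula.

C15H14IO2S-

Heavy atoms from the SMILES: 15 C, 1 I, 2 O, 1 S.
Implicit hydrogens by atom environment:
  5 × C (aromatic): 1 H each → 5
  5 × C (aromatic): no H
  3 × C: 2 H each → 6
  1 × C: 3 H
  1 × C: no H
  1 × I: no H
  1 × O: no H
  1 × O (charge -1): no H
  1 × S (aromatic): no H
  Total hydrogens = 14.
Net charge -1.
Molecular formula: C15H14IO2S-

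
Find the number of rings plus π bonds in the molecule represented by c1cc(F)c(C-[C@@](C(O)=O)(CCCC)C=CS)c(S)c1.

6

Molecular formula from the SMILES: C15H19FO2S2.
DoU = (2C + 2 + N − H − X)/2 = (2·15 + 2 + 0 − 19 − 1)/2 = 12/2 = 6.
(Structurally: 1 ring(s) + 5 π bond(s) = 6.)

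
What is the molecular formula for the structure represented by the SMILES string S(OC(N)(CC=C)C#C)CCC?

Heavy atoms from the SMILES: 9 C, 1 N, 1 O, 1 S.
Implicit hydrogens by atom environment:
  4 × C: 2 H each → 8
  2 × C: 1 H each → 2
  2 × C: no H
  1 × C: 3 H
  1 × N: 2 H
  1 × O: no H
  1 × S: no H
  Total hydrogens = 15.
Molecular formula: C9H15NOS

C9H15NOS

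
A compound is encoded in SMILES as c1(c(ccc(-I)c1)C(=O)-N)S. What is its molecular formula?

Heavy atoms from the SMILES: 7 C, 1 I, 1 N, 1 O, 1 S.
Implicit hydrogens by atom environment:
  3 × C (aromatic): 1 H each → 3
  3 × C (aromatic): no H
  1 × C: no H
  1 × I: no H
  1 × N: 2 H
  1 × O: no H
  1 × S: 1 H
  Total hydrogens = 6.
Molecular formula: C7H6INOS

C7H6INOS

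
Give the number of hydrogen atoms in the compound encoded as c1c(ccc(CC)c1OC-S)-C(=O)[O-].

11

Hydrogens are implicit in SMILES; fill each atom to its normal valence:
  3 × C (aromatic): 1 H each → 3
  3 × C (aromatic): no H
  2 × C: 2 H each → 4
  2 × O: no H
  1 × C: 3 H
  1 × C: no H
  1 × O (charge -1): no H
  1 × S: 1 H
  Total hydrogens = 11.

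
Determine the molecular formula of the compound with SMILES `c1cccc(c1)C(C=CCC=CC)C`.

Heavy atoms from the SMILES: 14 C.
Implicit hydrogens by atom environment:
  5 × C: 1 H each → 5
  5 × C (aromatic): 1 H each → 5
  2 × C: 3 H each → 6
  1 × C: 2 H
  1 × C (aromatic): no H
  Total hydrogens = 18.
Molecular formula: C14H18

C14H18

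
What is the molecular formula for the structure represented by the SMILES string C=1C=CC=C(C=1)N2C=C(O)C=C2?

C10H9NO

Heavy atoms from the SMILES: 10 C, 1 N, 1 O.
Implicit hydrogens by atom environment:
  8 × C (aromatic): 1 H each → 8
  2 × C (aromatic): no H
  1 × N (aromatic): no H
  1 × O: 1 H
  Total hydrogens = 9.
Molecular formula: C10H9NO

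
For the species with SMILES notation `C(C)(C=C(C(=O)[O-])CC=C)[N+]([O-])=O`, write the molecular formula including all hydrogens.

Heavy atoms from the SMILES: 8 C, 1 N, 4 O.
Implicit hydrogens by atom environment:
  3 × C: 1 H each → 3
  2 × C: 2 H each → 4
  2 × C: no H
  2 × O: no H
  2 × O (charge -1): no H
  1 × C: 3 H
  1 × N (charge +1): no H
  Total hydrogens = 10.
Net charge -1.
Molecular formula: C8H10NO4-

C8H10NO4-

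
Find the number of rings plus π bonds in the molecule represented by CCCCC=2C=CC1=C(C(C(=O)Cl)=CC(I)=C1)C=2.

Molecular formula from the SMILES: C15H14ClIO.
DoU = (2C + 2 + N − H − X)/2 = (2·15 + 2 + 0 − 14 − 2)/2 = 16/2 = 8.
(Structurally: 2 ring(s) + 6 π bond(s) = 8.)

8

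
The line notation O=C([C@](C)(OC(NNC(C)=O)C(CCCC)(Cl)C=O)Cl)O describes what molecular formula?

Heavy atoms from the SMILES: 12 C, 2 Cl, 2 N, 5 O.
Implicit hydrogens by atom environment:
  4 × C: no H
  4 × O: no H
  3 × C: 3 H each → 9
  3 × C: 2 H each → 6
  2 × C: 1 H each → 2
  2 × Cl: no H
  2 × N: 1 H each → 2
  1 × O: 1 H
  Total hydrogens = 20.
Molecular formula: C12H20Cl2N2O5

C12H20Cl2N2O5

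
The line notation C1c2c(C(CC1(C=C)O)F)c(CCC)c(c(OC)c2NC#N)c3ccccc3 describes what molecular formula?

Heavy atoms from the SMILES: 23 C, 1 F, 2 N, 2 O.
Implicit hydrogens by atom environment:
  7 × C (aromatic): no H
  5 × C: 2 H each → 10
  5 × C (aromatic): 1 H each → 5
  2 × C: 3 H each → 6
  2 × C: 1 H each → 2
  2 × C: no H
  1 × F: no H
  1 × N: 1 H
  1 × N: no H
  1 × O: 1 H
  1 × O: no H
  Total hydrogens = 25.
Molecular formula: C23H25FN2O2

C23H25FN2O2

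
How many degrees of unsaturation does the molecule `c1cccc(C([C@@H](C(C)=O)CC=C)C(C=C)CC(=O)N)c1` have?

8

Molecular formula from the SMILES: C18H23NO2.
DoU = (2C + 2 + N − H − X)/2 = (2·18 + 2 + 1 − 23 − 0)/2 = 16/2 = 8.
(Structurally: 1 ring(s) + 7 π bond(s) = 8.)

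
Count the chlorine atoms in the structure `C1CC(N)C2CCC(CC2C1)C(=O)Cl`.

The symbol for chlorine appears 1 time in the SMILES.

1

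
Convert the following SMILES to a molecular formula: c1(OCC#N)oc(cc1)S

Heavy atoms from the SMILES: 6 C, 1 N, 2 O, 1 S.
Implicit hydrogens by atom environment:
  2 × C (aromatic): 1 H each → 2
  2 × C (aromatic): no H
  1 × C: 2 H
  1 × C: no H
  1 × N: no H
  1 × O (aromatic): no H
  1 × O: no H
  1 × S: 1 H
  Total hydrogens = 5.
Molecular formula: C6H5NO2S

C6H5NO2S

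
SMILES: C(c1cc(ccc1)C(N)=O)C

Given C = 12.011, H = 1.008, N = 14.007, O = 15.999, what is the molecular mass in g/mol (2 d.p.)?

149.19

Molecular formula: C9H11NO.
M = 9×12.011 + 11×1.008 + 1×14.007 + 1×15.999 = 149.19 g/mol.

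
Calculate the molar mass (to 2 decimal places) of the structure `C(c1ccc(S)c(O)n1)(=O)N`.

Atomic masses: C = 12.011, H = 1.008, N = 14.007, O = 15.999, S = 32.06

170.19

Molecular formula: C6H6N2O2S.
M = 6×12.011 + 6×1.008 + 2×14.007 + 2×15.999 + 1×32.06 = 170.19 g/mol.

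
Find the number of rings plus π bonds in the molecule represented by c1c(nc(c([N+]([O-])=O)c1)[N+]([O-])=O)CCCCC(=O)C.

7

Molecular formula from the SMILES: C11H13N3O5.
DoU = (2C + 2 + N − H − X)/2 = (2·11 + 2 + 3 − 13 − 0)/2 = 14/2 = 7.
(Structurally: 1 ring(s) + 6 π bond(s) = 7.)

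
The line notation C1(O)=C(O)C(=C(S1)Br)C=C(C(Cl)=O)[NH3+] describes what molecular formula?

Heavy atoms from the SMILES: 1 Br, 7 C, 1 Cl, 1 N, 3 O, 1 S.
Implicit hydrogens by atom environment:
  4 × C (aromatic): no H
  2 × C: no H
  2 × O: 1 H each → 2
  1 × Br: no H
  1 × C: 1 H
  1 × Cl: no H
  1 × N (charge +1): 3 H
  1 × O: no H
  1 × S (aromatic): no H
  Total hydrogens = 6.
Net charge +1.
Molecular formula: C7H6BrClNO3S+

C7H6BrClNO3S+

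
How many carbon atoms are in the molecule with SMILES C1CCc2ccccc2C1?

10

The symbol for carbon appears 10 times in the SMILES. Lowercase c denotes aromatic carbon and counts toward C.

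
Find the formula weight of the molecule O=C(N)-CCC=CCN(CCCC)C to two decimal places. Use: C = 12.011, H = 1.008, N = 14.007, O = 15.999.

198.31

Molecular formula: C11H22N2O.
M = 11×12.011 + 22×1.008 + 2×14.007 + 1×15.999 = 198.31 g/mol.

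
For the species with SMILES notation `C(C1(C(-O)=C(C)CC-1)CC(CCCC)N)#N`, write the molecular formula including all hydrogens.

Heavy atoms from the SMILES: 13 C, 2 N, 1 O.
Implicit hydrogens by atom environment:
  6 × C: 2 H each → 12
  4 × C: no H
  2 × C: 3 H each → 6
  1 × C: 1 H
  1 × N: 2 H
  1 × N: no H
  1 × O: 1 H
  Total hydrogens = 22.
Molecular formula: C13H22N2O

C13H22N2O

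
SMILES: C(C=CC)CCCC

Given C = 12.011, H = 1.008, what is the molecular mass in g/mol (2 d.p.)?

Molecular formula: C8H16.
M = 8×12.011 + 16×1.008 = 112.22 g/mol.

112.22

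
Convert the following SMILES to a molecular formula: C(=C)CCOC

Heavy atoms from the SMILES: 5 C, 1 O.
Implicit hydrogens by atom environment:
  3 × C: 2 H each → 6
  1 × C: 3 H
  1 × C: 1 H
  1 × O: no H
  Total hydrogens = 10.
Molecular formula: C5H10O

C5H10O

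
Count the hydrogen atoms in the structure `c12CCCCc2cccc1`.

12

Hydrogens are implicit in SMILES; fill each atom to its normal valence:
  4 × C: 2 H each → 8
  4 × C (aromatic): 1 H each → 4
  2 × C (aromatic): no H
  Total hydrogens = 12.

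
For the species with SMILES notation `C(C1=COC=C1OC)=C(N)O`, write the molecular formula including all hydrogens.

C7H9NO3

Heavy atoms from the SMILES: 7 C, 1 N, 3 O.
Implicit hydrogens by atom environment:
  2 × C (aromatic): 1 H each → 2
  2 × C (aromatic): no H
  1 × C: 3 H
  1 × C: 1 H
  1 × C: no H
  1 × N: 2 H
  1 × O: 1 H
  1 × O (aromatic): no H
  1 × O: no H
  Total hydrogens = 9.
Molecular formula: C7H9NO3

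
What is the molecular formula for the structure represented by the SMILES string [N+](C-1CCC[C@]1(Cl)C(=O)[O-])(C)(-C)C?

Heavy atoms from the SMILES: 9 C, 1 Cl, 1 N, 2 O.
Implicit hydrogens by atom environment:
  3 × C: 3 H each → 9
  3 × C: 2 H each → 6
  2 × C: no H
  1 × C: 1 H
  1 × Cl: no H
  1 × N (charge +1): no H
  1 × O: no H
  1 × O (charge -1): no H
  Total hydrogens = 16.
Molecular formula: C9H16ClNO2

C9H16ClNO2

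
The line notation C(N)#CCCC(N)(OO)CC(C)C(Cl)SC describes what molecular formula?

C10H19ClN2O2S

Heavy atoms from the SMILES: 10 C, 1 Cl, 2 N, 2 O, 1 S.
Implicit hydrogens by atom environment:
  3 × C: 2 H each → 6
  3 × C: no H
  2 × C: 3 H each → 6
  2 × C: 1 H each → 2
  2 × N: 2 H each → 4
  1 × Cl: no H
  1 × O: 1 H
  1 × O: no H
  1 × S: no H
  Total hydrogens = 19.
Molecular formula: C10H19ClN2O2S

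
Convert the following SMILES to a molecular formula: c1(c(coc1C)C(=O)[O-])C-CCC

Heavy atoms from the SMILES: 10 C, 3 O.
Implicit hydrogens by atom environment:
  3 × C: 2 H each → 6
  3 × C (aromatic): no H
  2 × C: 3 H each → 6
  1 × C (aromatic): 1 H
  1 × C: no H
  1 × O (aromatic): no H
  1 × O: no H
  1 × O (charge -1): no H
  Total hydrogens = 13.
Net charge -1.
Molecular formula: C10H13O3-

C10H13O3-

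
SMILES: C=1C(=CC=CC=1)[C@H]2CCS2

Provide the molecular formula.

C9H10S

Heavy atoms from the SMILES: 9 C, 1 S.
Implicit hydrogens by atom environment:
  5 × C (aromatic): 1 H each → 5
  2 × C: 2 H each → 4
  1 × C: 1 H
  1 × C (aromatic): no H
  1 × S: no H
  Total hydrogens = 10.
Molecular formula: C9H10S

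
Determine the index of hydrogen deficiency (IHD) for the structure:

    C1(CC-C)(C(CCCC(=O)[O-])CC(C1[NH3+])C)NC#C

4

Molecular formula from the SMILES: C15H26N2O2.
DoU = (2C + 2 + N − H − X)/2 = (2·15 + 2 + 2 − 26 − 0)/2 = 8/2 = 4.
(Structurally: 1 ring(s) + 3 π bond(s) = 4.)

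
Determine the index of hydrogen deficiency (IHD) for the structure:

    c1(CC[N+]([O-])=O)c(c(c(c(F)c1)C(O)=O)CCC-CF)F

6

Molecular formula from the SMILES: C13H14F3NO4.
DoU = (2C + 2 + N − H − X)/2 = (2·13 + 2 + 1 − 14 − 3)/2 = 12/2 = 6.
(Structurally: 1 ring(s) + 5 π bond(s) = 6.)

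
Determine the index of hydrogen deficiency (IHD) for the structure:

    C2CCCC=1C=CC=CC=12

Molecular formula from the SMILES: C10H12.
DoU = (2C + 2 + N − H − X)/2 = (2·10 + 2 + 0 − 12 − 0)/2 = 10/2 = 5.
(Structurally: 2 ring(s) + 3 π bond(s) = 5.)

5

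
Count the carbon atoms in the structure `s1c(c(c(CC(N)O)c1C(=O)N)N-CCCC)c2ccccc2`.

The symbol for carbon appears 17 times in the SMILES. Lowercase c denotes aromatic carbon and counts toward C.

17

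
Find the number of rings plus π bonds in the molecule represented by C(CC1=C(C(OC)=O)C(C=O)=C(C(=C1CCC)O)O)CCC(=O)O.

Molecular formula from the SMILES: C17H22O7.
DoU = (2C + 2 + N − H − X)/2 = (2·17 + 2 + 0 − 22 − 0)/2 = 14/2 = 7.
(Structurally: 1 ring(s) + 6 π bond(s) = 7.)

7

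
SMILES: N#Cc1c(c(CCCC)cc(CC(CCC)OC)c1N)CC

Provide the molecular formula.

Heavy atoms from the SMILES: 19 C, 2 N, 1 O.
Implicit hydrogens by atom environment:
  7 × C: 2 H each → 14
  5 × C (aromatic): no H
  4 × C: 3 H each → 12
  1 × C (aromatic): 1 H
  1 × C: 1 H
  1 × C: no H
  1 × N: 2 H
  1 × N: no H
  1 × O: no H
  Total hydrogens = 30.
Molecular formula: C19H30N2O

C19H30N2O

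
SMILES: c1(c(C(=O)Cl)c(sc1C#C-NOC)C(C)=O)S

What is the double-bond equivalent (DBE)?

7

Molecular formula from the SMILES: C10H8ClNO3S2.
DoU = (2C + 2 + N − H − X)/2 = (2·10 + 2 + 1 − 8 − 1)/2 = 14/2 = 7.
(Structurally: 1 ring(s) + 6 π bond(s) = 7.)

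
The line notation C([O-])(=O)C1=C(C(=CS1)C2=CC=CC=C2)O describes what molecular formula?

Heavy atoms from the SMILES: 11 C, 3 O, 1 S.
Implicit hydrogens by atom environment:
  6 × C (aromatic): 1 H each → 6
  4 × C (aromatic): no H
  1 × C: no H
  1 × O: 1 H
  1 × O: no H
  1 × O (charge -1): no H
  1 × S (aromatic): no H
  Total hydrogens = 7.
Net charge -1.
Molecular formula: C11H7O3S-

C11H7O3S-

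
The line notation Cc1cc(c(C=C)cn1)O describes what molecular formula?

C8H9NO

Heavy atoms from the SMILES: 8 C, 1 N, 1 O.
Implicit hydrogens by atom environment:
  3 × C (aromatic): no H
  2 × C (aromatic): 1 H each → 2
  1 × C: 3 H
  1 × C: 2 H
  1 × C: 1 H
  1 × N (aromatic): no H
  1 × O: 1 H
  Total hydrogens = 9.
Molecular formula: C8H9NO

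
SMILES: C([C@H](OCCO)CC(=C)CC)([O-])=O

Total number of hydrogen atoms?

15

Hydrogens are implicit in SMILES; fill each atom to its normal valence:
  5 × C: 2 H each → 10
  2 × C: no H
  2 × O: no H
  1 × C: 3 H
  1 × C: 1 H
  1 × O: 1 H
  1 × O (charge -1): no H
  Total hydrogens = 15.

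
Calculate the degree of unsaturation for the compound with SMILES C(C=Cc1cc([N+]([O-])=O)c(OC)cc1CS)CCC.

6

Molecular formula from the SMILES: C14H19NO3S.
DoU = (2C + 2 + N − H − X)/2 = (2·14 + 2 + 1 − 19 − 0)/2 = 12/2 = 6.
(Structurally: 1 ring(s) + 5 π bond(s) = 6.)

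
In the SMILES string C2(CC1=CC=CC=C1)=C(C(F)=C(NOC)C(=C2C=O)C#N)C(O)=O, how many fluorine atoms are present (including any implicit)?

The symbol for fluorine appears 1 time in the SMILES.

1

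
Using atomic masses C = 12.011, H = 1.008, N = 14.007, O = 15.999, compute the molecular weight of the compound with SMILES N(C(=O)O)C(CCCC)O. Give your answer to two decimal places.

Molecular formula: C6H13NO3.
M = 6×12.011 + 13×1.008 + 1×14.007 + 3×15.999 = 147.17 g/mol.

147.17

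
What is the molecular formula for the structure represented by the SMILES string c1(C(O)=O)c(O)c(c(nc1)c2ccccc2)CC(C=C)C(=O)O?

C17H15NO5

Heavy atoms from the SMILES: 17 C, 1 N, 5 O.
Implicit hydrogens by atom environment:
  6 × C (aromatic): 1 H each → 6
  5 × C (aromatic): no H
  3 × O: 1 H each → 3
  2 × C: 2 H each → 4
  2 × C: 1 H each → 2
  2 × C: no H
  2 × O: no H
  1 × N (aromatic): no H
  Total hydrogens = 15.
Molecular formula: C17H15NO5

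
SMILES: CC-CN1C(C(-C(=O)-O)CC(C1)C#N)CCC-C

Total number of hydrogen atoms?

24

Hydrogens are implicit in SMILES; fill each atom to its normal valence:
  7 × C: 2 H each → 14
  3 × C: 1 H each → 3
  2 × C: 3 H each → 6
  2 × C: no H
  2 × N: no H
  1 × O: 1 H
  1 × O: no H
  Total hydrogens = 24.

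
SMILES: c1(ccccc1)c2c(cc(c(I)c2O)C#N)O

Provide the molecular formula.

C13H8INO2

Heavy atoms from the SMILES: 13 C, 1 I, 1 N, 2 O.
Implicit hydrogens by atom environment:
  6 × C (aromatic): 1 H each → 6
  6 × C (aromatic): no H
  2 × O: 1 H each → 2
  1 × C: no H
  1 × I: no H
  1 × N: no H
  Total hydrogens = 8.
Molecular formula: C13H8INO2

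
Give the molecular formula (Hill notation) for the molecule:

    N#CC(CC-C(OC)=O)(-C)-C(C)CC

Heavy atoms from the SMILES: 11 C, 1 N, 2 O.
Implicit hydrogens by atom environment:
  4 × C: 3 H each → 12
  3 × C: 2 H each → 6
  3 × C: no H
  2 × O: no H
  1 × C: 1 H
  1 × N: no H
  Total hydrogens = 19.
Molecular formula: C11H19NO2

C11H19NO2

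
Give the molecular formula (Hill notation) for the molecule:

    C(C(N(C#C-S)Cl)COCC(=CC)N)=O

Heavy atoms from the SMILES: 9 C, 1 Cl, 2 N, 2 O, 1 S.
Implicit hydrogens by atom environment:
  3 × C: 1 H each → 3
  3 × C: no H
  2 × C: 2 H each → 4
  2 × O: no H
  1 × C: 3 H
  1 × Cl: no H
  1 × N: 2 H
  1 × N: no H
  1 × S: 1 H
  Total hydrogens = 13.
Molecular formula: C9H13ClN2O2S

C9H13ClN2O2S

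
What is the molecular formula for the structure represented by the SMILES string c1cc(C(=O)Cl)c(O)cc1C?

Heavy atoms from the SMILES: 8 C, 1 Cl, 2 O.
Implicit hydrogens by atom environment:
  3 × C (aromatic): 1 H each → 3
  3 × C (aromatic): no H
  1 × C: 3 H
  1 × C: no H
  1 × Cl: no H
  1 × O: 1 H
  1 × O: no H
  Total hydrogens = 7.
Molecular formula: C8H7ClO2

C8H7ClO2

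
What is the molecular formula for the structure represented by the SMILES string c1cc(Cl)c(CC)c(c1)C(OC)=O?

C10H11ClO2

Heavy atoms from the SMILES: 10 C, 1 Cl, 2 O.
Implicit hydrogens by atom environment:
  3 × C (aromatic): 1 H each → 3
  3 × C (aromatic): no H
  2 × C: 3 H each → 6
  2 × O: no H
  1 × C: 2 H
  1 × C: no H
  1 × Cl: no H
  Total hydrogens = 11.
Molecular formula: C10H11ClO2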